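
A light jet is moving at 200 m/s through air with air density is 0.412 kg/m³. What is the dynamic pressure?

q = 8240 Pa

q = ½ρv² = ½ × 0.412 × 200² = 8240 Pa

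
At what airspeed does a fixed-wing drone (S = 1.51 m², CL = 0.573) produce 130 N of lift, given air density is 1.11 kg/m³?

L = ½ρv²S·CL ⇒ v = √(2L/(ρ·S·CL))
v = √(2 × 130 / (1.11 × 1.51 × 0.573)) = √270.7 = 16.5 m/s

v = 16.5 m/s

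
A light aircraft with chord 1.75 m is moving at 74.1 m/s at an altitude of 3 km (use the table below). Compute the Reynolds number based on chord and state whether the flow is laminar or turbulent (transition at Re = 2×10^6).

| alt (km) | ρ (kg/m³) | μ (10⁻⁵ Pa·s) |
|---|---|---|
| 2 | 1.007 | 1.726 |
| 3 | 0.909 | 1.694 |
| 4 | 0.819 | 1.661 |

At 3 km, from the table: ρ = 0.909 kg/m³, μ = 1.694×10⁻⁵ Pa·s.
Re = ρ·v·c/μ = 0.909 × 74.1 × 1.75 / (1.694×10⁻⁵) = 6.96×10^6
Since 6.96×10^6 > 2×10^6, the flow is turbulent.

Re = 6.96×10^6 (turbulent)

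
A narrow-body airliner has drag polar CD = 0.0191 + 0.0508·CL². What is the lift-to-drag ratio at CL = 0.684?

L/D = 16

CD = 0.0191 + 0.0508 × 0.684² = 0.04287
L/D = CL/CD = 0.684 / 0.04287 = 16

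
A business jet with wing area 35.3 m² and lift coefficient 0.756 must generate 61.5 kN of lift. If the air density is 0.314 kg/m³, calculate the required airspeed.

L = ½ρv²S·CL ⇒ v = √(2L/(ρ·S·CL))
v = √(2 × 61500 / (0.314 × 35.3 × 0.756)) = √14680 = 121 m/s

v = 121 m/s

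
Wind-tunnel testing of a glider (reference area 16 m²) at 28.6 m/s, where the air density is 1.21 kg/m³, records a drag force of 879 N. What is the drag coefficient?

CD = 0.111

From D = ½ρv²S·CD, rearranging gives CD = 2D/(ρv²S).
CD = 2 × 879 / (1.21 × 28.6² × 16) = 0.111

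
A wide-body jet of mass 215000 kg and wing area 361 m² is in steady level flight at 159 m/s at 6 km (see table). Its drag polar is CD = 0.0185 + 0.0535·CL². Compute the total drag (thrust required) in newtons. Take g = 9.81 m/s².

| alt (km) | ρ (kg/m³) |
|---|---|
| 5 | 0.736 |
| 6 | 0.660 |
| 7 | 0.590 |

At 6 km, from the table: ρ = 0.660 kg/m³.
Level flight ⇒ L = W = m·g = 215000 × 9.81 = 2.1092×10^6 N.
Dynamic pressure q = 0.5 × 0.66 × 159² = 8343 Pa.
CL = 2W/(ρv²S) = 2×2.1092×10^6/(0.66×159²×361) = 0.7003.
CD = 0.0185 + 0.0535 × 0.7003² = 0.04474.
D = q·S·CD = 8343 × 361 × 0.04474 = 1.347×10^5 N

D = 1.35×10^5 N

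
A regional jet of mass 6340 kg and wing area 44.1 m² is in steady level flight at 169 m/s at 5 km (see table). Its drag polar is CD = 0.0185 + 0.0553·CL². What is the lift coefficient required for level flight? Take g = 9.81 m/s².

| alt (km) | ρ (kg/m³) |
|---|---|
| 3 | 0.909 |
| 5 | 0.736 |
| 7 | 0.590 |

At 5 km, from the table: ρ = 0.736 kg/m³.
Level flight ⇒ L = W = m·g = 6340 × 9.81 = 62195 N.
Dynamic pressure q = 0.5 × 0.736 × 169² = 10510 Pa.
CL = 2W/(ρv²S) = 2×62195/(0.736×169²×44.1) = 0.1342.

CL = 0.134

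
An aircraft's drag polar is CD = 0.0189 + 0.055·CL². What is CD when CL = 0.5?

CD = 0.0189 + 0.055 × 0.5² = 0.0189 + 0.01375 = 0.0326

CD = 0.0326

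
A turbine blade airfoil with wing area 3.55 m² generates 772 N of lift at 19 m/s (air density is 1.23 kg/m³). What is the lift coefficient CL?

CL = 0.98

From L = ½ρv²S·CL, rearranging gives CL = 2L/(ρv²S).
CL = 2 × 772 / (1.23 × 19² × 3.55) = 0.98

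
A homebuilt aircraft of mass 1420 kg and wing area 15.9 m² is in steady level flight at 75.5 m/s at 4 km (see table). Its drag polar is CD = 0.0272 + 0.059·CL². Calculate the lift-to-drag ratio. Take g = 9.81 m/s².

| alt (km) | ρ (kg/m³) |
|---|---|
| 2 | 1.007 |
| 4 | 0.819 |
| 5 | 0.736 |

At 4 km, from the table: ρ = 0.819 kg/m³.
In steady level flight, lift balances weight: W = mg = 1420 × 9.81 = 13930 N.
q = ½ρv² = ½ × 0.819 × 75.5² = 2334 Pa.
Required CL = L/(qS) = 13930/(2334·15.9) = 0.3753.
CD = 0.0272 + 0.059 × 0.3753² = 0.03551.
L/D = CL/CD = 0.3753 / 0.03551 = 10.6

L/D = 10.6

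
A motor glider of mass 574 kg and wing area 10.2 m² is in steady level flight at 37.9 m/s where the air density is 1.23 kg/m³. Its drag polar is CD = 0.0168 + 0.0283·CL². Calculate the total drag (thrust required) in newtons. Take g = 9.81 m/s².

Level flight ⇒ L = W = m·g = 574 × 9.81 = 5630.9 N.
Dynamic pressure q = 0.5 × 1.23 × 37.9² = 883.4 Pa.
CL = 2W/(ρv²S) = 2×5630.9/(1.23×37.9²×10.2) = 0.6249.
CD = 0.0168 + 0.0283 × 0.6249² = 0.02785.
D = q·S·CD = 883.4 × 10.2 × 0.02785 = 251 N

D = 251 N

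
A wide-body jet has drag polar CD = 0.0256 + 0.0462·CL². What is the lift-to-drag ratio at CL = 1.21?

CD = 0.0256 + 0.0462 × 1.21² = 0.09324
L/D = CL/CD = 1.21 / 0.09324 = 13

L/D = 13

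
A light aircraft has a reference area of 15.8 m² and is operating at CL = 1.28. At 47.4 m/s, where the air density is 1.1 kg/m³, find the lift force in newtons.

L = 25000 N

L = ½ρv²S·CL = ½ × 1.1 × 47.4² × 15.8 × 1.28 = 25000 N ≈ 25 kN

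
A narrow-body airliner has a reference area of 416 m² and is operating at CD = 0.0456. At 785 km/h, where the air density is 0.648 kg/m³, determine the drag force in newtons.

Convert speed: v = 785 km/h ÷ 3.6 = 218.1 m/s.
D = ½ρv²S·CD = ½ × 0.648 × 218.1² × 416 × 0.0456 = 2.92×10^5 N ≈ 292 kN

D = 2.92×10^5 N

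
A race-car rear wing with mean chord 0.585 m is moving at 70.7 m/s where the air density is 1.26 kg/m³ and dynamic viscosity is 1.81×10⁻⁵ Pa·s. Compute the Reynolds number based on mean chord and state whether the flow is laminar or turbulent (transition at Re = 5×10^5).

Re = 2.88×10^6 (turbulent)

Re = ρ·v·c/μ = 1.26 × 70.7 × 0.585 / (1.81×10⁻⁵) = 2.88×10^6
Since 2.88×10^6 > 5×10^5, the flow is turbulent.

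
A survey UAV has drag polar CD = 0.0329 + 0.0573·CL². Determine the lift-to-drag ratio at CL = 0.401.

L/D = 9.52

CD = 0.0329 + 0.0573 × 0.401² = 0.04211
L/D = CL/CD = 0.401 / 0.04211 = 9.52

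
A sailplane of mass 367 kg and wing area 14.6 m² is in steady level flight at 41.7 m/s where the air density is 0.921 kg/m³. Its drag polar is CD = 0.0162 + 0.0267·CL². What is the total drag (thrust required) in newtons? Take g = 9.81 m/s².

Level flight ⇒ L = W = m·g = 367 × 9.81 = 3600.3 N.
q = ½ρv² = ½ × 0.921 × 41.7² = 800.8 Pa.
Required CL = L/(qS) = 3600.3/(800.8·14.6) = 0.308.
CD = 0.0162 + 0.0267 × 0.308² = 0.01873.
D = q·S·CD = 800.8 × 14.6 × 0.01873 = 219 N

D = 219 N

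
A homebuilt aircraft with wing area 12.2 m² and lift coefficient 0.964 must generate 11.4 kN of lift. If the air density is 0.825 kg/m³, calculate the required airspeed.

v = 48.5 m/s

L = ½ρv²S·CL ⇒ v = √(2L/(ρ·S·CL))
v = √(2 × 11400 / (0.825 × 12.2 × 0.964)) = √2350 = 48.5 m/s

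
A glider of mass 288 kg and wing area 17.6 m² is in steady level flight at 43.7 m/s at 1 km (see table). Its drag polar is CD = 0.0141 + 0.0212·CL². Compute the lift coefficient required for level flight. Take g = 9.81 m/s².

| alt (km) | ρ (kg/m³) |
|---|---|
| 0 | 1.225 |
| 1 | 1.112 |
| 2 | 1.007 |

At 1 km, from the table: ρ = 1.112 kg/m³.
In steady level flight, lift balances weight: W = mg = 288 × 9.81 = 2825.3 N.
Dynamic pressure q = 0.5 × 1.112 × 43.7² = 1062 Pa.
CL = 2W/(ρv²S) = 2×2825.3/(1.112×43.7²×17.6) = 0.1512.

CL = 0.151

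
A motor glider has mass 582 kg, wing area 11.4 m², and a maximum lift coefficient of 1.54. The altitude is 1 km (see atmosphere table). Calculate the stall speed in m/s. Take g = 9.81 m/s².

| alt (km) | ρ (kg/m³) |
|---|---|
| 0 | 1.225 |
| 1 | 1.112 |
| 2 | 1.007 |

At 1 km, from the table: ρ = 1.112 kg/m³.
Stall occurs when L = W at CL,max. W = mg = 582 × 9.81 = 5709 N.
From L = ½ρV²S·CL,max = W: V_stall = √(2W/(ρSCL,max)) = √(2·5709/(1.112·11.4·1.54))
V_stall = √584.9 = 24.2 m/s

V_stall = 24.2 m/s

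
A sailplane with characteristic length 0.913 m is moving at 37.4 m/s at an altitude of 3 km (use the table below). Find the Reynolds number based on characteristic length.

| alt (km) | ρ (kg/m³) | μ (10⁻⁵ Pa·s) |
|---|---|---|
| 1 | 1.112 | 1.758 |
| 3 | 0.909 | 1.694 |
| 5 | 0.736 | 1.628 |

At 3 km, from the table: ρ = 0.909 kg/m³, μ = 1.694×10⁻⁵ Pa·s.
Re = ρ·v·c/μ = 0.909 × 37.4 × 0.913 / (1.694×10⁻⁵) = 1.83×10^6

Re = 1.83×10^6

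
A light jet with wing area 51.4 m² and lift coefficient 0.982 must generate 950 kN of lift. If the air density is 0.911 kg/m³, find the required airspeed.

v = 203 m/s

L = ½ρv²S·CL ⇒ v = √(2L/(ρ·S·CL))
v = √(2 × 9.5×10^5 / (0.911 × 51.4 × 0.982)) = √41320 = 203 m/s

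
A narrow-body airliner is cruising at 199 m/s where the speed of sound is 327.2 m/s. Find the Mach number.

M = v/a = 199 / 327.2 = 0.608

M = 0.608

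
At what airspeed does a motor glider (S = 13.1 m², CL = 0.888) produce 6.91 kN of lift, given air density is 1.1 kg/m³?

v = 32.9 m/s

L = ½ρv²S·CL ⇒ v = √(2L/(ρ·S·CL))
v = √(2 × 6910 / (1.1 × 13.1 × 0.888)) = √1080 = 32.9 m/s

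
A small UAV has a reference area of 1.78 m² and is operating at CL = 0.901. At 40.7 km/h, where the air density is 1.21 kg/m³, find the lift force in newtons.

Convert speed: v = 40.7 km/h ÷ 3.6 = 11.31 m/s.
Dynamic pressure q = ½ρv² = ½ × 1.21 × 11.31² = 77.33 Pa.
L = q·S·CL = 77.33 × 1.78 × 0.901 = 124 N

L = 124 N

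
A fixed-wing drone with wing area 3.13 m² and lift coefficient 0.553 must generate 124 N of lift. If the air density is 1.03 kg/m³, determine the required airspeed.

v = 11.8 m/s

L = ½ρv²S·CL ⇒ v = √(2L/(ρ·S·CL))
v = √(2 × 124 / (1.03 × 3.13 × 0.553)) = √139.1 = 11.8 m/s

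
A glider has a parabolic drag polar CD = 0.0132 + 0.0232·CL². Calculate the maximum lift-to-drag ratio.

For CD = CD0 + K·CL², (L/D)max occurs at CL* = √(CD0/K) and equals 1/(2√(K·CD0)).
(L/D)max = 1/(2√(0.0232 × 0.0132)) = 1/(2 × 0.0175) = 28.6

(L/D)max = 28.6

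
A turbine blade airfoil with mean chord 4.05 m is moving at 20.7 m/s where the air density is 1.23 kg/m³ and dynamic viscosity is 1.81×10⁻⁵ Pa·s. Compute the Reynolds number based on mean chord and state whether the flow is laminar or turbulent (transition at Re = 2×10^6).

Re = ρ·v·c/μ = 1.23 × 20.7 × 4.05 / (1.81×10⁻⁵) = 5.7×10^6
Since 5.7×10^6 > 2×10^6, the flow is turbulent.

Re = 5.7×10^6 (turbulent)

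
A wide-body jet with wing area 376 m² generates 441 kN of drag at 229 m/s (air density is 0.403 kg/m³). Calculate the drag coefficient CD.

From D = ½ρv²S·CD, rearranging gives CD = 2D/(ρv²S).
CD = 2 × 4.41×10^5 / (0.403 × 229² × 376) = 0.111

CD = 0.111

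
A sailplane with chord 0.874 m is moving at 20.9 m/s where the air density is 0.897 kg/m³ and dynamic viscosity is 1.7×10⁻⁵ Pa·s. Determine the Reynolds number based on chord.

Re = 9.64×10^5

Re = ρ·v·c/μ = 0.897 × 20.9 × 0.874 / (1.7×10⁻⁵) = 9.64×10^5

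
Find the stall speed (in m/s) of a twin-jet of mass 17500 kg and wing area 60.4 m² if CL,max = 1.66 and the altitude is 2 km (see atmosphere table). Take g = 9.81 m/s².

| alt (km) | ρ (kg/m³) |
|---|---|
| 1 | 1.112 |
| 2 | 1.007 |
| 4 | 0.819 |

At 2 km, from the table: ρ = 1.007 kg/m³.
Stall occurs when L = W at CL,max. W = mg = 17500 × 9.81 = 1.717×10^5 N.
V_stall = √(2W/(ρ·S·CL,max)) = √(2 × 1.717×10^5 / (1.007 × 60.4 × 1.66))
V_stall = √3401 = 58.3 m/s

V_stall = 58.3 m/s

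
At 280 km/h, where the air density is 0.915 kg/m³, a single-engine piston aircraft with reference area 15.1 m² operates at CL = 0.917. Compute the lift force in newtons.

Convert speed: v = 280 km/h ÷ 3.6 = 77.78 m/s.
L = ½ρv²S·CL = ½ × 0.915 × 77.78² × 15.1 × 0.917 = 38300 N ≈ 38.3 kN

L = 38300 N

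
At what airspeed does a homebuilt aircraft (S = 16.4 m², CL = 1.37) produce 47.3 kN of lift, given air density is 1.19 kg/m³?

L = ½ρv²S·CL ⇒ v = √(2L/(ρ·S·CL))
v = √(2 × 47300 / (1.19 × 16.4 × 1.37)) = √3538 = 59.5 m/s

v = 59.5 m/s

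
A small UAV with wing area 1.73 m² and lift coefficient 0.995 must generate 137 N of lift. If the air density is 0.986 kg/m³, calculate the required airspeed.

L = ½ρv²S·CL ⇒ v = √(2L/(ρ·S·CL))
v = √(2 × 137 / (0.986 × 1.73 × 0.995)) = √161.4 = 12.7 m/s

v = 12.7 m/s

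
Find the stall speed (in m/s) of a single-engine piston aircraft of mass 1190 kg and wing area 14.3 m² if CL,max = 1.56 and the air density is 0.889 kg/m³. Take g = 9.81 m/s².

Weight W = mg = 1190 × 9.81 = 11670 N.
V_stall = √(2W/(ρ·S·CL,max)) = √(2 × 11670 / (0.889 × 14.3 × 1.56))
V_stall = √1177 = 34.3 m/s

V_stall = 34.3 m/s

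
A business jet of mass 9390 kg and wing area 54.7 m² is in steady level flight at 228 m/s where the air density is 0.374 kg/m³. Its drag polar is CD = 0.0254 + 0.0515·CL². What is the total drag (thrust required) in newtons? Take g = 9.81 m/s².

D = 14300 N

Level flight ⇒ L = W = m·g = 9390 × 9.81 = 92116 N.
q = ½ρv² = ½ × 0.374 × 228² = 9721 Pa.
CL = 2W/(ρv²S) = 2×92116/(0.374×228²×54.7) = 0.1732.
CD = 0.0254 + 0.0515 × 0.1732² = 0.02695.
D = q·S·CD = 9721 × 54.7 × 0.02695 = 14330 N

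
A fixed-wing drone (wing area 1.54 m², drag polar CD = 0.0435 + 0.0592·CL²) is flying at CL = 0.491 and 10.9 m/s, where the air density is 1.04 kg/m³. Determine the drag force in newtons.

D = 5.5 N

CD = 0.0435 + 0.0592 × 0.491² = 0.05777
D = ½ρv²S·CD = ½ × 1.04 × 10.9² × 1.54 × 0.05777 = 5.5 N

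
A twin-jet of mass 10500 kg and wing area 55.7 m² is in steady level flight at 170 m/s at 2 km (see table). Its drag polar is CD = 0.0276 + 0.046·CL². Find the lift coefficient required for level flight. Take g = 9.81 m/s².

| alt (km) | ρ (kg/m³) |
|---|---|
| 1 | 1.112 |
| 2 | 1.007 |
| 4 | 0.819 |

CL = 0.127

At 2 km, from the table: ρ = 1.007 kg/m³.
In steady level flight, lift balances weight: W = mg = 10500 × 9.81 = 1.03×10^5 N.
q = ½ρv² = ½ × 1.007 × 170² = 14550 Pa.
Required CL = L/(qS) = 1.03×10^5/(14550·55.7) = 0.1271.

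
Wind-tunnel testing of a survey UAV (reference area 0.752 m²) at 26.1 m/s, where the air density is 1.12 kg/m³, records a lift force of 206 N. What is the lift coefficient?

CL = 0.718

From L = ½ρv²S·CL, rearranging gives CL = 2L/(ρv²S).
CL = 2 × 206 / (1.12 × 26.1² × 0.752) = 0.718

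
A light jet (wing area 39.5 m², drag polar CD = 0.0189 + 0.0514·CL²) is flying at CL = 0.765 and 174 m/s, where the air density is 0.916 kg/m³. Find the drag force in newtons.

D = 26800 N

CD = 0.0189 + 0.0514 × 0.765² = 0.04898
D = ½ρv²S·CD = ½ × 0.916 × 174² × 39.5 × 0.04898 = 26800 N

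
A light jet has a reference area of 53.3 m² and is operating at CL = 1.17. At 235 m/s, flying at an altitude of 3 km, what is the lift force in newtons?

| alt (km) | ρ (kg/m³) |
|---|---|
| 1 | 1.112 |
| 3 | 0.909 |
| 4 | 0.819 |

At 3 km, from the table: ρ = 0.909 kg/m³.
Dynamic pressure q = ½ρv² = ½ × 0.909 × 235² = 25100 Pa.
L = q·S·CL = 25100 × 53.3 × 1.17 = 1.57×10^6 N ≈ 1570 kN

L = 1.57×10^6 N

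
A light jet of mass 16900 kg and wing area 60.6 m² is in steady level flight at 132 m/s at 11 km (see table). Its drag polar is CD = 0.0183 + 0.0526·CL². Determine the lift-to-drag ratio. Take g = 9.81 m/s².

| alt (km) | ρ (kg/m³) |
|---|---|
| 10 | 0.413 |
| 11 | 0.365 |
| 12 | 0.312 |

At 11 km, from the table: ρ = 0.365 kg/m³.
In steady level flight, lift balances weight: W = mg = 16900 × 9.81 = 1.6579×10^5 N.
Dynamic pressure q = 0.5 × 0.365 × 132² = 3180 Pa.
CL = 2W/(ρv²S) = 2×1.6579×10^5/(0.365×132²×60.6) = 0.8603.
CD = 0.0183 + 0.0526 × 0.8603² = 0.05723.
L/D = CL/CD = 0.8603 / 0.05723 = 15

L/D = 15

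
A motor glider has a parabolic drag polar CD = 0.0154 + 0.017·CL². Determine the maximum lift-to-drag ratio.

For CD = CD0 + K·CL², (L/D)max occurs at CL* = √(CD0/K) and equals 1/(2√(K·CD0)).
(L/D)max = 1/(2√(0.017 × 0.0154)) = 1/(2 × 0.01618) = 30.9

(L/D)max = 30.9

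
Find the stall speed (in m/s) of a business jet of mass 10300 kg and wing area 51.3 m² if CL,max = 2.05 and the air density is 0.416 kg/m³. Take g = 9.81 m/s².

Stall occurs when L = W at CL,max. W = mg = 10300 × 9.81 = 1.01×10^5 N.
From L = ½ρV²S·CL,max = W: V_stall = √(2W/(ρSCL,max)) = √(2·1.01×10^5/(0.416·51.3·2.05))
V_stall = √4619 = 68 m/s

V_stall = 68 m/s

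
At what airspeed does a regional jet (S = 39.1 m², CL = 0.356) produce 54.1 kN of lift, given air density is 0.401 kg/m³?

v = 139 m/s

L = ½ρv²S·CL ⇒ v = √(2L/(ρ·S·CL))
v = √(2 × 54100 / (0.401 × 39.1 × 0.356)) = √19380 = 139 m/s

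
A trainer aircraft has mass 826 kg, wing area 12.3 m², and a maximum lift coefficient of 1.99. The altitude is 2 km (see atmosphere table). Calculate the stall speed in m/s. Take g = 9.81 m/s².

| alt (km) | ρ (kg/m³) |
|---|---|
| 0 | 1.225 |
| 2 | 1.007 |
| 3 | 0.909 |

V_stall = 25.6 m/s

At 2 km, from the table: ρ = 1.007 kg/m³.
Weight W = mg = 826 × 9.81 = 8103 N.
V_stall = √(2W/(ρ·S·CL,max)) = √(2 × 8103 / (1.007 × 12.3 × 1.99))
V_stall = √657.5 = 25.6 m/s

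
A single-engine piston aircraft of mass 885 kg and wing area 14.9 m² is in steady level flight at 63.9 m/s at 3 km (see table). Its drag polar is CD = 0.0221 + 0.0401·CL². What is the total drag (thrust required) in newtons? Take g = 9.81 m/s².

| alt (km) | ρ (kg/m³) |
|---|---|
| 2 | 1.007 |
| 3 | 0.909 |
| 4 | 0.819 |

At 3 km, from the table: ρ = 0.909 kg/m³.
Weight W = mg = 885 × 9.81 = 8681.9 N; in level flight L = W.
Dynamic pressure q = 0.5 × 0.909 × 63.9² = 1856 Pa.
Required CL = L/(qS) = 8681.9/(1856·14.9) = 0.314.
CD = 0.0221 + 0.0401 × 0.314² = 0.02605.
D = q·S·CD = 1856 × 14.9 × 0.02605 = 720.4 N

D = 720 N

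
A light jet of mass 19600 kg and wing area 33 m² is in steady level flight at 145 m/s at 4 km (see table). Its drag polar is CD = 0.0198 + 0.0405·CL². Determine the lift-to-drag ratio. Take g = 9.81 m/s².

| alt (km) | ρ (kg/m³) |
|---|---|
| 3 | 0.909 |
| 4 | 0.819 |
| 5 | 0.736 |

L/D = 17.6

At 4 km, from the table: ρ = 0.819 kg/m³.
In steady level flight, lift balances weight: W = mg = 19600 × 9.81 = 1.9228×10^5 N.
q = ½ρv² = ½ × 0.819 × 145² = 8610 Pa.
CL = 2W/(ρv²S) = 2×1.9228×10^5/(0.819×145²×33) = 0.6767.
CD = 0.0198 + 0.0405 × 0.6767² = 0.03835.
L/D = CL/CD = 0.6767 / 0.03835 = 17.6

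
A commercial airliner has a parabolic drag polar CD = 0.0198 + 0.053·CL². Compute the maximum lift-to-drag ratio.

For CD = CD0 + K·CL², (L/D)max occurs at CL* = √(CD0/K) and equals 1/(2√(K·CD0)).
(L/D)max = 1/(2√(0.053 × 0.0198)) = 1/(2 × 0.03239) = 15.4

(L/D)max = 15.4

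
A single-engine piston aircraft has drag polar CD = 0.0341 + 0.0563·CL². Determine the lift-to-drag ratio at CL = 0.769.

L/D = 11.4

CD = 0.0341 + 0.0563 × 0.769² = 0.06739
L/D = CL/CD = 0.769 / 0.06739 = 11.4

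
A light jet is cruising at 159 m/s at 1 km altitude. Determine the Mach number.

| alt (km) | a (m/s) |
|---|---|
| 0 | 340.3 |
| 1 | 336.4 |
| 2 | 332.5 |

M = 0.473

At 1 km, from the table: a = 336.4 m/s.
M = v/a = 159 / 336.4 = 0.473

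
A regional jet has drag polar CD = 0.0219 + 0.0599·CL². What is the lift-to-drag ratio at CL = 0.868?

CD = 0.0219 + 0.0599 × 0.868² = 0.06703
L/D = CL/CD = 0.868 / 0.06703 = 12.9

L/D = 12.9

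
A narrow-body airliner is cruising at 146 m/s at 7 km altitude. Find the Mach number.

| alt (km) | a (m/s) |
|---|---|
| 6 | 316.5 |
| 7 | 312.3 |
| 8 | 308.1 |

M = 0.467

At 7 km, from the table: a = 312.3 m/s.
M = v/a = 146 / 312.3 = 0.467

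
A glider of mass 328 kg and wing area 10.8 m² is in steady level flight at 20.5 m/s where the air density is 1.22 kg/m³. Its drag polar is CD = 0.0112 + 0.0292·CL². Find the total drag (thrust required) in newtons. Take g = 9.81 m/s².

D = 140 N

Level flight ⇒ L = W = m·g = 328 × 9.81 = 3217.7 N.
q = ½ρv² = ½ × 1.22 × 20.5² = 256.4 Pa.
CL = W/(q·S) = 3217.7 / (256.4 × 10.8) = 1.162.
CD = 0.0112 + 0.0292 × 1.162² = 0.05064.
D = q·S·CD = 256.4 × 10.8 × 0.05064 = 140.2 N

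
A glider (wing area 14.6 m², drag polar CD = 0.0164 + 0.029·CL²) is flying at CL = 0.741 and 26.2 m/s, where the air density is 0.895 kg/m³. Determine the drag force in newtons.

CD = 0.0164 + 0.029 × 0.741² = 0.03232
D = ½ρv²S·CD = ½ × 0.895 × 26.2² × 14.6 × 0.03232 = 145 N

D = 145 N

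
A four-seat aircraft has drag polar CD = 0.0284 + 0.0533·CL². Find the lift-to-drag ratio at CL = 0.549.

CD = 0.0284 + 0.0533 × 0.549² = 0.04446
L/D = CL/CD = 0.549 / 0.04446 = 12.3

L/D = 12.3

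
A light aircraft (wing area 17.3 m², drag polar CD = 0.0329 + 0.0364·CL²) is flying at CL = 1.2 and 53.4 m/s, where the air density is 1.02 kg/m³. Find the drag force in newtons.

D = 2150 N

CD = 0.0329 + 0.0364 × 1.2² = 0.08532
D = ½ρv²S·CD = ½ × 1.02 × 53.4² × 17.3 × 0.08532 = 2150 N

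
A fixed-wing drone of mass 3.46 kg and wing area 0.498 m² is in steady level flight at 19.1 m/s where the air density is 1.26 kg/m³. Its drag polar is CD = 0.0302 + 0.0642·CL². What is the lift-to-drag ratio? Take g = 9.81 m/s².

L/D = 8.27

Level flight ⇒ L = W = m·g = 3.46 × 9.81 = 33.943 N.
q = ½ρv² = ½ × 1.26 × 19.1² = 229.8 Pa.
Required CL = L/(qS) = 33.943/(229.8·0.498) = 0.2966.
CD = 0.0302 + 0.0642 × 0.2966² = 0.03585.
L/D = CL/CD = 0.2966 / 0.03585 = 8.27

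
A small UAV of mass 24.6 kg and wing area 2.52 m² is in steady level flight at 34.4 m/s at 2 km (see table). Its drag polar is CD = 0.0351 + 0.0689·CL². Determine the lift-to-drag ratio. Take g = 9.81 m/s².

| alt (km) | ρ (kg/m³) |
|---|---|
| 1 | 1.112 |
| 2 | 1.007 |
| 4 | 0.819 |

L/D = 4.36

At 2 km, from the table: ρ = 1.007 kg/m³.
Weight W = mg = 24.6 × 9.81 = 241.33 N; in level flight L = W.
q = ½ρv² = ½ × 1.007 × 34.4² = 595.8 Pa.
Required CL = L/(qS) = 241.33/(595.8·2.52) = 0.1607.
CD = 0.0351 + 0.0689 × 0.1607² = 0.03688.
L/D = CL/CD = 0.1607 / 0.03688 = 4.36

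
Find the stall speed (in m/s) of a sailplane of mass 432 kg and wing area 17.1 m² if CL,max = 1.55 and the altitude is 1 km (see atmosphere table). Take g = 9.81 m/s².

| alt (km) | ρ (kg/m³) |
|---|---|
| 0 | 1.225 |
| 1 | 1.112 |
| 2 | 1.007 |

At 1 km, from the table: ρ = 1.112 kg/m³.
Weight W = mg = 432 × 9.81 = 4238 N.
From L = ½ρV²S·CL,max = W: V_stall = √(2W/(ρSCL,max)) = √(2·4238/(1.112·17.1·1.55))
V_stall = √287.6 = 17 m/s

V_stall = 17 m/s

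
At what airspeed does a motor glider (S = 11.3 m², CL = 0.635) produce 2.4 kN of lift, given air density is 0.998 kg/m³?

v = 25.9 m/s

L = ½ρv²S·CL ⇒ v = √(2L/(ρ·S·CL))
v = √(2 × 2400 / (0.998 × 11.3 × 0.635)) = √670.3 = 25.9 m/s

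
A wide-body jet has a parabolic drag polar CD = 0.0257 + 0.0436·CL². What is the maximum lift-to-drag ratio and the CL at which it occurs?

For CD = CD0 + K·CL², (L/D)max occurs at CL* = √(CD0/K) and equals 1/(2√(K·CD0)).
(L/D)max = 1/(2√(0.0436 × 0.0257)) = 1/(2 × 0.03347) = 14.9
CL* = √(0.0257/0.0436) = 0.768

(L/D)max = 14.9, at CL = 0.768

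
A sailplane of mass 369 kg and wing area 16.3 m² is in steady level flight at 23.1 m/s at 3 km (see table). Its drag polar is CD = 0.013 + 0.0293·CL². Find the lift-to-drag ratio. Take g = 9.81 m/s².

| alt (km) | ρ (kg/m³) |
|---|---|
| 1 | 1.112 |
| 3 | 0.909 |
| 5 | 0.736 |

L/D = 24.4

At 3 km, from the table: ρ = 0.909 kg/m³.
Level flight ⇒ L = W = m·g = 369 × 9.81 = 3619.9 N.
q = ½ρv² = ½ × 0.909 × 23.1² = 242.5 Pa.
CL = 2W/(ρv²S) = 2×3619.9/(0.909×23.1²×16.3) = 0.9157.
CD = 0.013 + 0.0293 × 0.9157² = 0.03757.
L/D = CL/CD = 0.9157 / 0.03757 = 24.4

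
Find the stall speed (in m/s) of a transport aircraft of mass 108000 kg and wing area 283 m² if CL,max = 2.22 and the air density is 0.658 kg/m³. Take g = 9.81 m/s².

Stall occurs when L = W at CL,max. W = mg = 108000 × 9.81 = 1.059×10^6 N.
V_stall = √(2W/(ρ·S·CL,max)) = √(2 × 1.059×10^6 / (0.658 × 283 × 2.22))
V_stall = √5126 = 71.6 m/s

V_stall = 71.6 m/s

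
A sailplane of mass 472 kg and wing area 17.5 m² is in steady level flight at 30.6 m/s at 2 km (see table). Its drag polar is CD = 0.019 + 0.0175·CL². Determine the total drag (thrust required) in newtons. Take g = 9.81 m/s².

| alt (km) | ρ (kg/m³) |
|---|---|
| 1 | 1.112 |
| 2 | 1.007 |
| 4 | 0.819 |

At 2 km, from the table: ρ = 1.007 kg/m³.
In steady level flight, lift balances weight: W = mg = 472 × 9.81 = 4630.3 N.
Dynamic pressure q = 0.5 × 1.007 × 30.6² = 471.5 Pa.
Required CL = L/(qS) = 4630.3/(471.5·17.5) = 0.5612.
CD = 0.019 + 0.0175 × 0.5612² = 0.02451.
D = q·S·CD = 471.5 × 17.5 × 0.02451 = 202.2 N

D = 202 N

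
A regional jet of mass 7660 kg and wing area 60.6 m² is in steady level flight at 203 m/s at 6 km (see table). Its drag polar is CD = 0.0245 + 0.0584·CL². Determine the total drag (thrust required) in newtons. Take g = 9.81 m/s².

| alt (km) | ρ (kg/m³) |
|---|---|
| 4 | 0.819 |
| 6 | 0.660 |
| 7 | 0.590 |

At 6 km, from the table: ρ = 0.660 kg/m³.
Weight W = mg = 7660 × 9.81 = 75145 N; in level flight L = W.
q = ½ρv² = ½ × 0.66 × 203² = 13600 Pa.
CL = 2W/(ρv²S) = 2×75145/(0.66×203²×60.6) = 0.09118.
CD = 0.0245 + 0.0584 × 0.09118² = 0.02499.
D = q·S·CD = 13600 × 60.6 × 0.02499 = 20590 N

D = 20600 N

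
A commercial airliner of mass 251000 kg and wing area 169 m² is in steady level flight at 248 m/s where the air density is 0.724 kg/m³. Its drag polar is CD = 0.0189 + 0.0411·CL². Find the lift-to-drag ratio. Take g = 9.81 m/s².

L/D = 17.9

Weight W = mg = 251000 × 9.81 = 2.4623×10^6 N; in level flight L = W.
Dynamic pressure q = 0.5 × 0.724 × 248² = 22260 Pa.
Required CL = L/(qS) = 2.4623×10^6/(22260·169) = 0.6544.
CD = 0.0189 + 0.0411 × 0.6544² = 0.0365.
L/D = CL/CD = 0.6544 / 0.0365 = 17.9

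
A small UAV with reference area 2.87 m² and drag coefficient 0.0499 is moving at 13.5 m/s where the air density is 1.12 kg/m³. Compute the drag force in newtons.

D = 14.6 N

D = ½ρv²S·CD = ½ × 1.12 × 13.5² × 2.87 × 0.0499 = 14.6 N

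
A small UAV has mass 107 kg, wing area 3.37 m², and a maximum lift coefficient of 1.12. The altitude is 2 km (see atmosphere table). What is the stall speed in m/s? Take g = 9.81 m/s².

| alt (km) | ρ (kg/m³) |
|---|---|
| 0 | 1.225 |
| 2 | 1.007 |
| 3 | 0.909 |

V_stall = 23.5 m/s

At 2 km, from the table: ρ = 1.007 kg/m³.
Weight W = mg = 107 × 9.81 = 1050 N.
V_stall = √(2W/(ρ·S·CL,max)) = √(2 × 1050 / (1.007 × 3.37 × 1.12))
V_stall = √552.3 = 23.5 m/s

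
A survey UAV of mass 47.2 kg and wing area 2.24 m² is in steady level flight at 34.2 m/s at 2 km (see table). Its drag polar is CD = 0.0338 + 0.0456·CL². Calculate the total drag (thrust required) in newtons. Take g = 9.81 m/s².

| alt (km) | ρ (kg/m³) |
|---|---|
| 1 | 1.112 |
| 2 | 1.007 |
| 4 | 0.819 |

D = 52 N

At 2 km, from the table: ρ = 1.007 kg/m³.
Weight W = mg = 47.2 × 9.81 = 463.03 N; in level flight L = W.
Dynamic pressure q = 0.5 × 1.007 × 34.2² = 588.9 Pa.
Required CL = L/(qS) = 463.03/(588.9·2.24) = 0.351.
CD = 0.0338 + 0.0456 × 0.351² = 0.03942.
D = q·S·CD = 588.9 × 2.24 × 0.03942 = 52 N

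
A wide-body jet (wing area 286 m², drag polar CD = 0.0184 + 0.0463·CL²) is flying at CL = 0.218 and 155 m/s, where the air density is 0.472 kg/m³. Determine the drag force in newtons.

D = 33400 N

CD = 0.0184 + 0.0463 × 0.218² = 0.0206
D = ½ρv²S·CD = ½ × 0.472 × 155² × 286 × 0.0206 = 33400 N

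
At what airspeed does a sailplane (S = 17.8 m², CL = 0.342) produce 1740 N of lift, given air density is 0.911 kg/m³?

L = ½ρv²S·CL ⇒ v = √(2L/(ρ·S·CL))
v = √(2 × 1740 / (0.911 × 17.8 × 0.342)) = √627.5 = 25 m/s

v = 25 m/s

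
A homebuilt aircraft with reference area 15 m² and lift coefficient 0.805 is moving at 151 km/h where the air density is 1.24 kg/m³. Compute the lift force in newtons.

Convert speed: v = 151 km/h ÷ 3.6 = 41.94 m/s.
L = ½ρv²S·CL = ½ × 1.24 × 41.94² × 15 × 0.805 = 13200 N ≈ 13.2 kN

L = 13200 N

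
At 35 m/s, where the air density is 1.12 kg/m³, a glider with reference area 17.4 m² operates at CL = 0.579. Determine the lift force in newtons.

L = 6910 N

L = ½ρv²S·CL = ½ × 1.12 × 35² × 17.4 × 0.579 = 6910 N ≈ 6.91 kN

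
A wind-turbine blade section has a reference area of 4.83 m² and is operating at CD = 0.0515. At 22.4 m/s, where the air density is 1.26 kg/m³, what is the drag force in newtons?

D = 78.6 N

Dynamic pressure q = ½ρv² = ½ × 1.26 × 22.4² = 316.1 Pa.
D = q·S·CD = 316.1 × 4.83 × 0.0515 = 78.6 N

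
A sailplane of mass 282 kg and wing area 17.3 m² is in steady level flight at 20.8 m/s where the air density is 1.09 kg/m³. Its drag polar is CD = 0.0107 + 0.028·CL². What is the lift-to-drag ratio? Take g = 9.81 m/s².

Weight W = mg = 282 × 9.81 = 2766.4 N; in level flight L = W.
Dynamic pressure q = 0.5 × 1.09 × 20.8² = 235.8 Pa.
CL = W/(q·S) = 2766.4 / (235.8 × 17.3) = 0.6782.
CD = 0.0107 + 0.028 × 0.6782² = 0.02358.
L/D = CL/CD = 0.6782 / 0.02358 = 28.8

L/D = 28.8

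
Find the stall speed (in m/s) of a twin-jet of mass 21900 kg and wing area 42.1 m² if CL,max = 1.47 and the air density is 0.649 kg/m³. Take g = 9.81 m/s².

V_stall = 103 m/s

At stall, lift equals weight: L = W = m·g = 21900 × 9.81 = 2.148×10^5 N.
From L = ½ρV²S·CL,max = W: V_stall = √(2W/(ρSCL,max)) = √(2·2.148×10^5/(0.649·42.1·1.47))
V_stall = √10700 = 103 m/s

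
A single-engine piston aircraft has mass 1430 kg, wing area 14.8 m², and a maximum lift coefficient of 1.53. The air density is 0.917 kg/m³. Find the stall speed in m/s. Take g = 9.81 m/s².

Stall occurs when L = W at CL,max. W = mg = 1430 × 9.81 = 14030 N.
V_stall = √(2W/(ρ·S·CL,max)) = √(2 × 14030 / (0.917 × 14.8 × 1.53))
V_stall = √1351 = 36.8 m/s

V_stall = 36.8 m/s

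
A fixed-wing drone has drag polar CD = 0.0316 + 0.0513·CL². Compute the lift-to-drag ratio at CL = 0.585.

CD = 0.0316 + 0.0513 × 0.585² = 0.04916
L/D = CL/CD = 0.585 / 0.04916 = 11.9

L/D = 11.9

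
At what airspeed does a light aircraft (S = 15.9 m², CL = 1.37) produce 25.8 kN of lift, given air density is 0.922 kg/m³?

L = ½ρv²S·CL ⇒ v = √(2L/(ρ·S·CL))
v = √(2 × 25800 / (0.922 × 15.9 × 1.37)) = √2569 = 50.7 m/s

v = 50.7 m/s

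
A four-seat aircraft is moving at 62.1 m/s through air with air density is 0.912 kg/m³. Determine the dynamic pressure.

q = ½ρv² = ½ × 0.912 × 62.1² = 1760 Pa

q = 1760 Pa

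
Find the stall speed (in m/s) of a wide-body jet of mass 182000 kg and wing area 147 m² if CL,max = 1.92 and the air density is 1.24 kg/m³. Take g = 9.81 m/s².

V_stall = 101 m/s

Weight W = mg = 182000 × 9.81 = 1.785×10^6 N.
V_stall = √(2W/(ρ·S·CL,max)) = √(2 × 1.785×10^6 / (1.24 × 147 × 1.92))
V_stall = √10200 = 101 m/s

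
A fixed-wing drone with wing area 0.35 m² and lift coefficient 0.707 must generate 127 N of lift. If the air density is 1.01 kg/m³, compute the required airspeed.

v = 31.9 m/s

L = ½ρv²S·CL ⇒ v = √(2L/(ρ·S·CL))
v = √(2 × 127 / (1.01 × 0.35 × 0.707)) = √1016 = 31.9 m/s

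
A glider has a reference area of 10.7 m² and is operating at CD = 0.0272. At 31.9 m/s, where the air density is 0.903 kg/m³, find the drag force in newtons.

D = 134 N

D = ½ρv²S·CD = ½ × 0.903 × 31.9² × 10.7 × 0.0272 = 134 N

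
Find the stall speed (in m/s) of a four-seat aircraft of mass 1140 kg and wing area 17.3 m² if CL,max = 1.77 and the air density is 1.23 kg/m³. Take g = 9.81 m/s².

V_stall = 24.4 m/s

At stall, lift equals weight: L = W = m·g = 1140 × 9.81 = 11180 N.
From L = ½ρV²S·CL,max = W: V_stall = √(2W/(ρSCL,max)) = √(2·11180/(1.23·17.3·1.77))
V_stall = √593.9 = 24.4 m/s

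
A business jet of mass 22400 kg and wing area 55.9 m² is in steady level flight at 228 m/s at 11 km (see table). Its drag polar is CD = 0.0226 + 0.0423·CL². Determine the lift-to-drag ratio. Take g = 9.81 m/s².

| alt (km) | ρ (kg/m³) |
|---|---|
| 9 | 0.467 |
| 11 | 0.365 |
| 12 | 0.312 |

L/D = 13.9

At 11 km, from the table: ρ = 0.365 kg/m³.
Level flight ⇒ L = W = m·g = 22400 × 9.81 = 2.1974×10^5 N.
q = ½ρv² = ½ × 0.365 × 228² = 9487 Pa.
CL = W/(q·S) = 2.1974×10^5 / (9487 × 55.9) = 0.4144.
CD = 0.0226 + 0.0423 × 0.4144² = 0.02986.
L/D = CL/CD = 0.4144 / 0.02986 = 13.9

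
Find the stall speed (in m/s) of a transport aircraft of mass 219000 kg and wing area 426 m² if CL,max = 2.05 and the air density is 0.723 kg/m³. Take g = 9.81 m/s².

Weight W = mg = 219000 × 9.81 = 2.148×10^6 N.
From L = ½ρV²S·CL,max = W: V_stall = √(2W/(ρSCL,max)) = √(2·2.148×10^6/(0.723·426·2.05))
V_stall = √6805 = 82.5 m/s

V_stall = 82.5 m/s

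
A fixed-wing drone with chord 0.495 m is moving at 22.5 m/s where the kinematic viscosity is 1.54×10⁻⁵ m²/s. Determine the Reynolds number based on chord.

Re = v·c/ν = 22.5 × 0.495 / (1.54×10⁻⁵) = 7.23×10^5

Re = 7.23×10^5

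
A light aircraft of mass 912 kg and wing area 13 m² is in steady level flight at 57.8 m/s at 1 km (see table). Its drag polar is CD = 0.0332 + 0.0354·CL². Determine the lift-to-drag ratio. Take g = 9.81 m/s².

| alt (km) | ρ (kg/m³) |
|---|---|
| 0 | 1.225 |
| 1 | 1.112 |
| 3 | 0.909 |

At 1 km, from the table: ρ = 1.112 kg/m³.
Weight W = mg = 912 × 9.81 = 8946.7 N; in level flight L = W.
q = ½ρv² = ½ × 1.112 × 57.8² = 1858 Pa.
CL = 2W/(ρv²S) = 2×8946.7/(1.112×57.8²×13) = 0.3705.
CD = 0.0332 + 0.0354 × 0.3705² = 0.03806.
L/D = CL/CD = 0.3705 / 0.03806 = 9.73

L/D = 9.73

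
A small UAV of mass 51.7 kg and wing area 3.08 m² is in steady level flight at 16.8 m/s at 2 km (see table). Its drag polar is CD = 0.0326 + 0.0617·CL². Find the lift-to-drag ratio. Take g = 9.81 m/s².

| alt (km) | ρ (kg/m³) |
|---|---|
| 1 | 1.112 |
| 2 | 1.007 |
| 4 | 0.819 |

L/D = 10

At 2 km, from the table: ρ = 1.007 kg/m³.
Level flight ⇒ L = W = m·g = 51.7 × 9.81 = 507.18 N.
q = ½ρv² = ½ × 1.007 × 16.8² = 142.1 Pa.
CL = 2W/(ρv²S) = 2×507.18/(1.007×16.8²×3.08) = 1.159.
CD = 0.0326 + 0.0617 × 1.159² = 0.1154.
L/D = CL/CD = 1.159 / 0.1154 = 10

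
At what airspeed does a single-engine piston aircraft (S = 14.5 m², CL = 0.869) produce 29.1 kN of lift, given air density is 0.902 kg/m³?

L = ½ρv²S·CL ⇒ v = √(2L/(ρ·S·CL))
v = √(2 × 29100 / (0.902 × 14.5 × 0.869)) = √5121 = 71.6 m/s

v = 71.6 m/s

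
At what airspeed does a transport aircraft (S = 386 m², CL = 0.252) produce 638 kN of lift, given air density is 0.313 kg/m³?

L = ½ρv²S·CL ⇒ v = √(2L/(ρ·S·CL))
v = √(2 × 6.38×10^5 / (0.313 × 386 × 0.252)) = √41910 = 205 m/s

v = 205 m/s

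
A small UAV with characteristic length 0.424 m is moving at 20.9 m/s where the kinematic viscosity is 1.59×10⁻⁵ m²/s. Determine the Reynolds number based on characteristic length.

Re = v·c/ν = 20.9 × 0.424 / (1.59×10⁻⁵) = 5.57×10^5

Re = 5.57×10^5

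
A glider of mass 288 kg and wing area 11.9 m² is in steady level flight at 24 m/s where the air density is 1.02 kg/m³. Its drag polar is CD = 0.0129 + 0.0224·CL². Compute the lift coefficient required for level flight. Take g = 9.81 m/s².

CL = 0.808

Level flight ⇒ L = W = m·g = 288 × 9.81 = 2825.3 N.
q = ½ρv² = ½ × 1.02 × 24² = 293.8 Pa.
CL = 2W/(ρv²S) = 2×2825.3/(1.02×24²×11.9) = 0.8082.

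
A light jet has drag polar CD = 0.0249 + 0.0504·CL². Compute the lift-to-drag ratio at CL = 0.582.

L/D = 13.9

CD = 0.0249 + 0.0504 × 0.582² = 0.04197
L/D = CL/CD = 0.582 / 0.04197 = 13.9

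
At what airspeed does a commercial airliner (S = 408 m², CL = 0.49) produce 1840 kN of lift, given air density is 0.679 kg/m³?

L = ½ρv²S·CL ⇒ v = √(2L/(ρ·S·CL))
v = √(2 × 1.84×10^6 / (0.679 × 408 × 0.49)) = √27110 = 165 m/s

v = 165 m/s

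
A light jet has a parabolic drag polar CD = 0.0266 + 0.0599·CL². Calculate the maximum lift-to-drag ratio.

(L/D)max = 12.5

For CD = CD0 + K·CL², (L/D)max occurs at CL* = √(CD0/K) and equals 1/(2√(K·CD0)).
(L/D)max = 1/(2√(0.0599 × 0.0266)) = 1/(2 × 0.03992) = 12.5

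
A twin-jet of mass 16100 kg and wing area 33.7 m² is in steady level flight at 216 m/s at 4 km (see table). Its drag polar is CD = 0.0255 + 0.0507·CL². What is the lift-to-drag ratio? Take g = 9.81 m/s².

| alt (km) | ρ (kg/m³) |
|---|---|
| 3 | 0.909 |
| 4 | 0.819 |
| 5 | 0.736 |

At 4 km, from the table: ρ = 0.819 kg/m³.
Level flight ⇒ L = W = m·g = 16100 × 9.81 = 1.5794×10^5 N.
Dynamic pressure q = 0.5 × 0.819 × 216² = 19110 Pa.
CL = 2W/(ρv²S) = 2×1.5794×10^5/(0.819×216²×33.7) = 0.2453.
CD = 0.0255 + 0.0507 × 0.2453² = 0.02855.
L/D = CL/CD = 0.2453 / 0.02855 = 8.59

L/D = 8.59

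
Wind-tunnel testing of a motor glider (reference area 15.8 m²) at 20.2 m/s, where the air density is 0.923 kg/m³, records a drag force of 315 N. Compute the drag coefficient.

CD = 0.106

From D = ½ρv²S·CD, rearranging gives CD = 2D/(ρv²S).
CD = 2 × 315 / (0.923 × 20.2² × 15.8) = 0.106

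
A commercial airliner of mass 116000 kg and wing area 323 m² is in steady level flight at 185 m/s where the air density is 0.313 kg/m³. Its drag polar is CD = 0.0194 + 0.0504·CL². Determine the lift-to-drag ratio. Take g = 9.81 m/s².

L/D = 16

Level flight ⇒ L = W = m·g = 116000 × 9.81 = 1.138×10^6 N.
Dynamic pressure q = 0.5 × 0.313 × 185² = 5356 Pa.
CL = W/(q·S) = 1.138×10^6 / (5356 × 323) = 0.6578.
CD = 0.0194 + 0.0504 × 0.6578² = 0.04121.
L/D = CL/CD = 0.6578 / 0.04121 = 16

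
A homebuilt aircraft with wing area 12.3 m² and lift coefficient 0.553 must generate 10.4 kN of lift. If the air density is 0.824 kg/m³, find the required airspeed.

L = ½ρv²S·CL ⇒ v = √(2L/(ρ·S·CL))
v = √(2 × 10400 / (0.824 × 12.3 × 0.553)) = √3711 = 60.9 m/s

v = 60.9 m/s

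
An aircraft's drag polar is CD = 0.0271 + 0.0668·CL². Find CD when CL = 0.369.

CD = 0.0362

CD = 0.0271 + 0.0668 × 0.369² = 0.0271 + 0.009096 = 0.0362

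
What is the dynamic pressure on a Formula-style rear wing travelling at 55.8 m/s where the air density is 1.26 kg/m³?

q = ½ρv² = ½ × 1.26 × 55.8² = 1960 Pa

q = 1960 Pa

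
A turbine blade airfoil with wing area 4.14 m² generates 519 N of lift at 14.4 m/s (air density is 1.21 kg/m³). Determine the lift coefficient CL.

CL = 0.999

From L = ½ρv²S·CL, rearranging gives CL = 2L/(ρv²S).
CL = 2 × 519 / (1.21 × 14.4² × 4.14) = 0.999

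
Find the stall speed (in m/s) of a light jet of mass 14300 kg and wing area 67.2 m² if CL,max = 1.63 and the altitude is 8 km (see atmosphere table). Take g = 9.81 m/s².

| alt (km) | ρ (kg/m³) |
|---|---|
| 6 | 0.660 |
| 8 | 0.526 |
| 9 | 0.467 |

At 8 km, from the table: ρ = 0.526 kg/m³.
Weight W = mg = 14300 × 9.81 = 1.403×10^5 N.
V_stall = √(2W/(ρ·S·CL,max)) = √(2 × 1.403×10^5 / (0.526 × 67.2 × 1.63))
V_stall = √4870 = 69.8 m/s

V_stall = 69.8 m/s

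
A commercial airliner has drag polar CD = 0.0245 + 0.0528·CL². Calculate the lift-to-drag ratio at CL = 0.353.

L/D = 11.4

CD = 0.0245 + 0.0528 × 0.353² = 0.03108
L/D = CL/CD = 0.353 / 0.03108 = 11.4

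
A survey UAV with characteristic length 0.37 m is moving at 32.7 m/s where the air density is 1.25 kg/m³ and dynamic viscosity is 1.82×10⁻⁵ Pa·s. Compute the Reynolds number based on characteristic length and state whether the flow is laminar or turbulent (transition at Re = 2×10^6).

Re = 8.31×10^5 (laminar)

Re = ρ·v·c/μ = 1.25 × 32.7 × 0.37 / (1.82×10⁻⁵) = 8.31×10^5
Since 8.31×10^5 < 2×10^6, the flow is laminar.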